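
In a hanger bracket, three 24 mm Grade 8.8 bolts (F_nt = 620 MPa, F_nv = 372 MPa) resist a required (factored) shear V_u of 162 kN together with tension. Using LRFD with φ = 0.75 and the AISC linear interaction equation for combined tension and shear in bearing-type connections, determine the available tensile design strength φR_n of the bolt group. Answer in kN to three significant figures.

550 kN

A_b = π·24²/4 = 452.4 mm²; f_rv = 162 × 1000 / (3 × 452.4) = 119.4 MPa.
F'_nt = 1.3 F_nt − (F_nt / φF_nv) f_rv = 1.3·620 − (620/(0.75·372))·119.4 = 540.7 MPa, capped at F_nt → F'_nt = 540.7 MPa.
R_n = F'_nt · A_b · n = 540.7 × 452.4 × 3 / 1000 = 733.9 kN.
Design strength φR_n = 0.75 × 733.9 = 550 kN.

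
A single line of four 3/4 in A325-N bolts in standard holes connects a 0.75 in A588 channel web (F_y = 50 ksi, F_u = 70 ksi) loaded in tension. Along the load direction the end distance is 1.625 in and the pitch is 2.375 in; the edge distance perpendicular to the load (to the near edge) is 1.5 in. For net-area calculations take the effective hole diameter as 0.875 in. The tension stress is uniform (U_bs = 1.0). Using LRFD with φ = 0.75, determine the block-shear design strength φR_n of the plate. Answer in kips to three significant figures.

Shear plane L_v = 1.625 + 3·2.375 = 8.75 in; A_gv = 8.75 × 0.75 = 6.562 in².
A_nv = (8.75 − 3.5·0.875) × 0.75 = 4.266 in².
A_nt = (1.5 − 0.5·0.875) × 0.75 = 0.7969 in².
0.6 F_u A_nv = 179.2 kips; 0.6 F_y A_gv = 196.9 kips → shear rupture governs the shear term.
R_n = 179.2 + 1.0 × 70 × 0.7969 = 234.9 kips.
Design strength φR_n = 0.75 × 234.9 = 176 kips.

176 kips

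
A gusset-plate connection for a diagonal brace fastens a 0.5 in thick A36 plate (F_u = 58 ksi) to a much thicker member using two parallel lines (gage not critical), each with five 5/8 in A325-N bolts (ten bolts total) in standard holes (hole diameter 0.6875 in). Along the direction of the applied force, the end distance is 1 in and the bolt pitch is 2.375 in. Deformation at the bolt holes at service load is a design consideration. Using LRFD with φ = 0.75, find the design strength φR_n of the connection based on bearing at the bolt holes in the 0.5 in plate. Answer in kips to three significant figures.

Per bolt r_n = 1.2 l_c t F_u ≤ 2.4 d t F_u; upper limit = 2.4 × 0.625 × 0.5 × 58 = 43.5 kips.
Edge bolt: l_c = 1 − 0.6875/2 = 0.6562 in → 1.2 × 0.6562 × 0.5 × 58 = 22.84 → r_n = 22.84 kips.
Interior bolts: l_c = 2.375 − 0.6875 = 1.688 in → 1.2 × 1.688 × 0.5 × 58 = 58.72 → r_n = 43.5 kips.
R_n = 2 × 22.84 + 8 × 43.5 = 393.7 kips.
Design strength φR_n = 0.75 × 393.7 = 295 kips.

295 kips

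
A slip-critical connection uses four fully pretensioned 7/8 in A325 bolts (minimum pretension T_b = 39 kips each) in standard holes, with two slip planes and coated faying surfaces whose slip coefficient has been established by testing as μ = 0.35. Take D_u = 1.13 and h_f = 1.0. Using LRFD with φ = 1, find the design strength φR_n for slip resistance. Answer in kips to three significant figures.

123 kips

R_n = μ · D_u · h_f · T_b · n_s · n_b = 0.35 × 1.13 × 1.0 × 39 × 2 × 4 = 123.4 kips.
Design strength φR_n = 1 × 123.4 = 123 kips.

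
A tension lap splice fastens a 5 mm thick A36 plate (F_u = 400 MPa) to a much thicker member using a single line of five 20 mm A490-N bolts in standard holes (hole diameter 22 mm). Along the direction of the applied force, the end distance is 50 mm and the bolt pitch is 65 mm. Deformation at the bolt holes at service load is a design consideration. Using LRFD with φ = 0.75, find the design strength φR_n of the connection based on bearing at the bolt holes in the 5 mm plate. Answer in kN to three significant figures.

358 kN

Per bolt r_n = 1.2 l_c t F_u ≤ 2.4 d t F_u; upper limit = 2.4 × 20 × 5 × 400 / 1000 = 96 kN.
Edge bolt: l_c = 50 − 22/2 = 39 mm → 1.2 × 39 × 5 × 400 / 1000 = 93.6 → r_n = 93.6 kN.
Interior bolts: l_c = 65 − 22 = 43 mm → 1.2 × 43 × 5 × 400 / 1000 = 103.2 → r_n = 96 kN.
R_n = 1 × 93.6 + 4 × 96 = 477.6 kN.
Design strength φR_n = 0.75 × 477.6 = 358 kN.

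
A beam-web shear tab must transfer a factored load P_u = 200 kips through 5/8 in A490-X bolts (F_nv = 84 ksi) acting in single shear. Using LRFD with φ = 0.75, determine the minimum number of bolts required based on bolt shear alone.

11 bolts

A_b = π·0.625²/4 = 0.3068 in².
Per-bolt design strength φR_n = 0.75 × 84 × 0.3068 × 1 = 19.33 kips.
n ≥ 200 / 19.33 = 10.35 → use 11 bolts.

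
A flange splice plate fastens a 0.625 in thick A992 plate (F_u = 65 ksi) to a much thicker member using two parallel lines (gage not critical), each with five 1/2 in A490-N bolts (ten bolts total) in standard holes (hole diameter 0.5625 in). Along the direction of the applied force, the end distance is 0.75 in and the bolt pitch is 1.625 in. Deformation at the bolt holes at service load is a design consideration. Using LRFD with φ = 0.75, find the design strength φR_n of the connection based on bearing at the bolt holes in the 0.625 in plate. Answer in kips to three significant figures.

327 kips

Per bolt r_n = 1.2 l_c t F_u ≤ 2.4 d t F_u; upper limit = 2.4 × 0.5 × 0.625 × 65 = 48.75 kips.
Edge bolt: l_c = 0.75 − 0.5625/2 = 0.4688 in → 1.2 × 0.4688 × 0.625 × 65 = 22.85 → r_n = 22.85 kips.
Interior bolts: l_c = 1.625 − 0.5625 = 1.062 in → 1.2 × 1.062 × 0.625 × 65 = 51.8 → r_n = 48.75 kips.
R_n = 2 × 22.85 + 8 × 48.75 = 435.7 kips.
Design strength φR_n = 0.75 × 435.7 = 327 kips.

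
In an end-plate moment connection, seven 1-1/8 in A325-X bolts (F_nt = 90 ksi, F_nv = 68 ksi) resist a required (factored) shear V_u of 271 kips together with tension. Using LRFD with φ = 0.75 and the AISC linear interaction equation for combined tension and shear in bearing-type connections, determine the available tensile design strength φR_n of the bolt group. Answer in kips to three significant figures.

A_b = π·1.125²/4 = 0.994 in²; f_rv = 271 / (7 × 0.994) = 38.95 ksi.
F'_nt = 1.3 F_nt − (F_nt / φF_nv) f_rv = 1.3·90 − (90/(0.75·68))·38.95 = 48.27 ksi, capped at F_nt → F'_nt = 48.27 ksi.
R_n = F'_nt · A_b · n = 48.27 × 0.994 × 7 = 335.9 kips.
Design strength φR_n = 0.75 × 335.9 = 252 kips.

252 kips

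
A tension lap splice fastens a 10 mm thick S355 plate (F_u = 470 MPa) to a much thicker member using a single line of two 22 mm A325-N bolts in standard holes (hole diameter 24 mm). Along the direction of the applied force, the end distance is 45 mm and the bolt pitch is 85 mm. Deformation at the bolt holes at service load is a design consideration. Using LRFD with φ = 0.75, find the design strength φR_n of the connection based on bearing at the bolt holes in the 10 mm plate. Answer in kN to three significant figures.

Per bolt r_n = 1.2 l_c t F_u ≤ 2.4 d t F_u; upper limit = 2.4 × 22 × 10 × 470 / 1000 = 248.2 kN.
Edge bolt: l_c = 45 − 24/2 = 33 mm → 1.2 × 33 × 10 × 470 / 1000 = 186.1 → r_n = 186.1 kN.
Interior bolts: l_c = 85 − 24 = 61 mm → 1.2 × 61 × 10 × 470 / 1000 = 344 → r_n = 248.2 kN.
R_n = 1 × 186.1 + 1 × 248.2 = 434.3 kN.
Design strength φR_n = 0.75 × 434.3 = 326 kN.

326 kN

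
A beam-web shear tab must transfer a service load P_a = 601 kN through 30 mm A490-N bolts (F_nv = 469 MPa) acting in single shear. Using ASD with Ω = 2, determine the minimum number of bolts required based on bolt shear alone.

A_b = π·30²/4 = 706.9 mm².
Per-bolt allowable strength R_n/Ω = 469 × 706.9 × 1 / 1000 / 2 = 165.8 kN.
n ≥ 601 / 165.8 = 3.626 → use 4 bolts.

4 bolts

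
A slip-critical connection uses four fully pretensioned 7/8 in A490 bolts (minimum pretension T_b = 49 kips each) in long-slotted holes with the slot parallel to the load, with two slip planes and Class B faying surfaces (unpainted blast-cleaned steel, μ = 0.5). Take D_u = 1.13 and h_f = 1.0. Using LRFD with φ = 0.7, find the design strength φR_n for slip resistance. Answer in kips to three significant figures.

155 kips

R_n = μ · D_u · h_f · T_b · n_s · n_b = 0.5 × 1.13 × 1.0 × 49 × 2 × 4 = 221.5 kips.
Design strength φR_n = 0.7 × 221.5 = 155 kips.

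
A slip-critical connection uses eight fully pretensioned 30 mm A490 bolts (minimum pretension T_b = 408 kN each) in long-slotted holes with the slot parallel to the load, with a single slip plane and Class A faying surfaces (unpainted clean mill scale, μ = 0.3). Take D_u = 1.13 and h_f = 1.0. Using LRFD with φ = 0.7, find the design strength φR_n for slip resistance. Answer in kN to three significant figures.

775 kN

R_n = μ · D_u · h_f · T_b · n_s · n_b = 0.3 × 1.13 × 1.0 × 408 × 1 × 8 = 1106 kN.
Design strength φR_n = 0.7 × 1106 = 775 kN.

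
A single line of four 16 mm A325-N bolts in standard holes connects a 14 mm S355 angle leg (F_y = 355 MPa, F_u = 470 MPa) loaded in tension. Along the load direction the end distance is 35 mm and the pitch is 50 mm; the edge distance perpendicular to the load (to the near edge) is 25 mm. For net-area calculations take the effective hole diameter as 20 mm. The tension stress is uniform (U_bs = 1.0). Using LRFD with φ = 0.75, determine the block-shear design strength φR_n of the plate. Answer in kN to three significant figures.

415 kN

Shear plane L_v = 35 + 3·50 = 185 mm; A_gv = 185 × 14 = 2590 mm².
A_nv = (185 − 3.5·20) × 14 = 1610 mm².
A_nt = (25 − 0.5·20) × 14 = 210 mm².
0.6 F_u A_nv = 454 kN; 0.6 F_y A_gv = 551.7 kN → shear rupture governs the shear term.
R_n = 454 + 1.0 × 470 × 210 / 1000 = 552.7 kN.
Design strength φR_n = 0.75 × 552.7 = 415 kN.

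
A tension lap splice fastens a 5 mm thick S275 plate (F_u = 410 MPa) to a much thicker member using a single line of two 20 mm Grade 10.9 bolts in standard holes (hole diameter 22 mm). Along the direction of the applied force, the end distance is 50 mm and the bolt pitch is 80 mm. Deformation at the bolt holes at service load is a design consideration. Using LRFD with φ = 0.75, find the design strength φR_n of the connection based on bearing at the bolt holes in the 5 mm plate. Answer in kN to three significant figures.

146 kN

Per bolt r_n = 1.2 l_c t F_u ≤ 2.4 d t F_u; upper limit = 2.4 × 20 × 5 × 410 / 1000 = 98.4 kN.
Edge bolt: l_c = 50 − 22/2 = 39 mm → 1.2 × 39 × 5 × 410 / 1000 = 95.94 → r_n = 95.94 kN.
Interior bolts: l_c = 80 − 22 = 58 mm → 1.2 × 58 × 5 × 410 / 1000 = 142.7 → r_n = 98.4 kN.
R_n = 1 × 95.94 + 1 × 98.4 = 194.3 kN.
Design strength φR_n = 0.75 × 194.3 = 146 kN.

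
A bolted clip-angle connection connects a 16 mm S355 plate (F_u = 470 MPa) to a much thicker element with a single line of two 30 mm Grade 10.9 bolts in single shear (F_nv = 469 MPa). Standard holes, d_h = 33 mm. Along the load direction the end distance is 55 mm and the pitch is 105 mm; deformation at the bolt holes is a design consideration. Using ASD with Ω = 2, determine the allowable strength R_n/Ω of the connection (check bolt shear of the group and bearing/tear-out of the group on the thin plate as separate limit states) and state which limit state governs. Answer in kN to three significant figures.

Bolt shear: A_b = π·30²/4 = 706.9 mm²; R_n = 469 × 706.9 × 2 × 1 / 1000 = 663 kN → 663 / 2 = 332 kN.
Bearing (1.2 l_c t F_u ≤ 2.4 d t F_u): upper limit = 2.4·30·16·470 / 1000 = 541.4 kN.
  Edge l_c = 55 − 33/2 = 38.5 → r_n = 347.4 kN; interior l_c = 105 − 33 = 72 → r_n = 541.4 kN.
  R_n,bearing = 1·347.4 + 1·541.4 = 888.9 kN → 888.9 / 2 = 444 kN.
Bolt shear governs: 332 kN.

332 kN (bolt shear governs)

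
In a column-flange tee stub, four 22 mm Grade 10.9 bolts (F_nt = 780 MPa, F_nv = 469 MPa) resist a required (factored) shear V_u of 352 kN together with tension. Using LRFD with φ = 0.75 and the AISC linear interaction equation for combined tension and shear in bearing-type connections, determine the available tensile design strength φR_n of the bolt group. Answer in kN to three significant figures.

571 kN

A_b = π·22²/4 = 380.1 mm²; f_rv = 352 × 1000 / (4 × 380.1) = 231.5 MPa.
F'_nt = 1.3 F_nt − (F_nt / φF_nv) f_rv = 1.3·780 − (780/(0.75·469))·231.5 = 500.7 MPa, capped at F_nt → F'_nt = 500.7 MPa.
R_n = F'_nt · A_b · n = 500.7 × 380.1 × 4 / 1000 = 761.3 kN.
Design strength φR_n = 0.75 × 761.3 = 571 kN.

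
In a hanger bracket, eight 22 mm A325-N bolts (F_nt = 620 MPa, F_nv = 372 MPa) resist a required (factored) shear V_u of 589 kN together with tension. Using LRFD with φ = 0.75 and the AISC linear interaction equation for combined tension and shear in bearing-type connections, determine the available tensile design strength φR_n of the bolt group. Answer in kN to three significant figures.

A_b = π·22²/4 = 380.1 mm²; f_rv = 589 × 1000 / (8 × 380.1) = 193.7 MPa.
F'_nt = 1.3 F_nt − (F_nt / φF_nv) f_rv = 1.3·620 − (620/(0.75·372))·193.7 = 375.6 MPa, capped at F_nt → F'_nt = 375.6 MPa.
R_n = F'_nt · A_b · n = 375.6 × 380.1 × 8 / 1000 = 1142 kN.
Design strength φR_n = 0.75 × 1142 = 857 kN.

857 kN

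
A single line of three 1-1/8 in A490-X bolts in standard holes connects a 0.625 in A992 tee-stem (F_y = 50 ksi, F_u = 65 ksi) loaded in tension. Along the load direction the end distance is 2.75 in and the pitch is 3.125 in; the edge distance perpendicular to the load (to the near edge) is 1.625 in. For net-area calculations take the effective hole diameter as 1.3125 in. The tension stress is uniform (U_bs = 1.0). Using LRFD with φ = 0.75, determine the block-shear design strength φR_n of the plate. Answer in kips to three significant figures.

Shear plane L_v = 2.75 + 2·3.125 = 9 in; A_gv = 9 × 0.625 = 5.625 in².
A_nv = (9 − 2.5·1.3125) × 0.625 = 3.574 in².
A_nt = (1.625 − 0.5·1.3125) × 0.625 = 0.6055 in².
0.6 F_u A_nv = 139.4 kips; 0.6 F_y A_gv = 168.8 kips → shear rupture governs the shear term.
R_n = 139.4 + 1.0 × 65 × 0.6055 = 178.8 kips.
Design strength φR_n = 0.75 × 178.8 = 134 kips.

134 kips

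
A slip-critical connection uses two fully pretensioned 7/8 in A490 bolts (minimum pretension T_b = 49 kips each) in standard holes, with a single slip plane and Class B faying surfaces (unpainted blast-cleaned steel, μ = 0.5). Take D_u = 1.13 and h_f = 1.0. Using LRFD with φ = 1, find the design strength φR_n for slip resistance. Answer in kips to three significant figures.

R_n = μ · D_u · h_f · T_b · n_s · n_b = 0.5 × 1.13 × 1.0 × 49 × 1 × 2 = 55.37 kips.
Design strength φR_n = 1 × 55.37 = 55.4 kips.

55.4 kips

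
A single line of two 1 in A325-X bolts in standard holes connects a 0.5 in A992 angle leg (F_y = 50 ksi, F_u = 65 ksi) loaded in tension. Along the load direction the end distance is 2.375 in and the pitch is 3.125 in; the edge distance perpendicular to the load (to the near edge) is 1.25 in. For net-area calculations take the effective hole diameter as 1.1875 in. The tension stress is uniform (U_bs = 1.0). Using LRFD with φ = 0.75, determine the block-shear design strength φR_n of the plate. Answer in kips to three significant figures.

70.4 kips

Shear plane L_v = 2.375 + 1·3.125 = 5.5 in; A_gv = 5.5 × 0.5 = 2.75 in².
A_nv = (5.5 − 1.5·1.1875) × 0.5 = 1.859 in².
A_nt = (1.25 − 0.5·1.1875) × 0.5 = 0.3281 in².
0.6 F_u A_nv = 72.52 kips; 0.6 F_y A_gv = 82.5 kips → shear rupture governs the shear term.
R_n = 72.52 + 1.0 × 65 × 0.3281 = 93.84 kips.
Design strength φR_n = 0.75 × 93.84 = 70.4 kips.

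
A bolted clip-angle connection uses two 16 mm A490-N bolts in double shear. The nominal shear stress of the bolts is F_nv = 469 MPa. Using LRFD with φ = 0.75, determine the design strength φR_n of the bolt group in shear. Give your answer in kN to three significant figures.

A_b = π × 16² / 4 = 201.1 mm².
R_n = F_nv · A_b · n · n_s = 469 × 201.1 × 2 × 2 / 1000 = 377.2 kN.
Design strength φR_n = 0.75 × 377.2 = 283 kN.

283 kN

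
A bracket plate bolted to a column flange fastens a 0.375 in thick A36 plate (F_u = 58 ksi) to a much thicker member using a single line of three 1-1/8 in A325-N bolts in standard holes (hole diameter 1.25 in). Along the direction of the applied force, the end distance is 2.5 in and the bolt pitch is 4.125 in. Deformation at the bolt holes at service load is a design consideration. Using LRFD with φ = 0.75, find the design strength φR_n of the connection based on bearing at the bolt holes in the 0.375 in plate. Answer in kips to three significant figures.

125 kips

Per bolt r_n = 1.2 l_c t F_u ≤ 2.4 d t F_u; upper limit = 2.4 × 1.125 × 0.375 × 58 = 58.72 kips.
Edge bolt: l_c = 2.5 − 1.25/2 = 1.875 in → 1.2 × 1.875 × 0.375 × 58 = 48.94 → r_n = 48.94 kips.
Interior bolts: l_c = 4.125 − 1.25 = 2.875 in → 1.2 × 2.875 × 0.375 × 58 = 75.04 → r_n = 58.72 kips.
R_n = 1 × 48.94 + 2 × 58.72 = 166.4 kips.
Design strength φR_n = 0.75 × 166.4 = 125 kips.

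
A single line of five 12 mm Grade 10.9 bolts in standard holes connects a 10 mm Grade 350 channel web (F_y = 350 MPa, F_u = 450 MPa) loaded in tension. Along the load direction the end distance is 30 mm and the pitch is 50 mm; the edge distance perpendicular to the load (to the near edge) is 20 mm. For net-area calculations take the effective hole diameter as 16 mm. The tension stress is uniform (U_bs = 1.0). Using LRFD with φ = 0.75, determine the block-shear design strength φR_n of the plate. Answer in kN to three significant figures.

Shear plane L_v = 30 + 4·50 = 230 mm; A_gv = 230 × 10 = 2300 mm².
A_nv = (230 − 4.5·16) × 10 = 1580 mm².
A_nt = (20 − 0.5·16) × 10 = 120 mm².
0.6 F_u A_nv = 426.6 kN; 0.6 F_y A_gv = 483 kN → shear rupture governs the shear term.
R_n = 426.6 + 1.0 × 450 × 120 / 1000 = 480.6 kN.
Design strength φR_n = 0.75 × 480.6 = 360 kN.

360 kN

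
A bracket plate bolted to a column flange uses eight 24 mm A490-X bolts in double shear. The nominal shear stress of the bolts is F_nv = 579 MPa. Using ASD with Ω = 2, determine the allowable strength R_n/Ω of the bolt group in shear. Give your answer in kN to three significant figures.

2100 kN

A_b = π × 24² / 4 = 452.4 mm².
R_n = F_nv · A_b · n · n_s = 579 × 452.4 × 8 × 2 / 1000 = 4191 kN.
Allowable strength R_n/Ω = 4191 / 2 = 2100 kN.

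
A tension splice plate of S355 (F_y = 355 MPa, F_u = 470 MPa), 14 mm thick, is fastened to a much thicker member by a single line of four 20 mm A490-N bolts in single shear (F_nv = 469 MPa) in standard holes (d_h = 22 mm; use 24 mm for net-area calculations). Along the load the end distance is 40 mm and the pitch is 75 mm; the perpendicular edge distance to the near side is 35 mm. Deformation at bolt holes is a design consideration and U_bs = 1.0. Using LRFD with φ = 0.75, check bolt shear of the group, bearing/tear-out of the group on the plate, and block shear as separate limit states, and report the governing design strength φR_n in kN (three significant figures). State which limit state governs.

Bolt shear: A_b = π·20²/4 = 314.2 mm²; R_n = 469 × 314.2 × 4 × 1 / 1000 = 589.4 kN → 0.75 × 589.4 = 442 kN.
Bearing: edge l_c = 29, r_n = 229 kN; interior l_c = 53, r_n = 315.8 kN; R_n = 229 + 3·315.8 = 1177 kN → 882 kN.
Block shear: A_gv = 3710, A_nv = 2534, A_nt = 322 mm²; R_n = min(0.6F_uA_nv, 0.6F_yA_gv) + U_bs·F_u·A_nt = 865.9 kN → 649 kN.
Bolt shear governs: 442 kN.

442 kN (bolt shear governs)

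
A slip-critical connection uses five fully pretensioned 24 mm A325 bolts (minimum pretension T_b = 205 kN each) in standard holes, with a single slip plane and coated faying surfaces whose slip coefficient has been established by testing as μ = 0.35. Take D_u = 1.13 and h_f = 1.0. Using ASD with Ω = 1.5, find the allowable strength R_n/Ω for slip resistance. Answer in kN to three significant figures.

270 kN

R_n = μ · D_u · h_f · T_b · n_s · n_b = 0.35 × 1.13 × 1.0 × 205 × 1 × 5 = 405.4 kN.
Allowable strength R_n/Ω = 405.4 / 1.5 = 270 kN.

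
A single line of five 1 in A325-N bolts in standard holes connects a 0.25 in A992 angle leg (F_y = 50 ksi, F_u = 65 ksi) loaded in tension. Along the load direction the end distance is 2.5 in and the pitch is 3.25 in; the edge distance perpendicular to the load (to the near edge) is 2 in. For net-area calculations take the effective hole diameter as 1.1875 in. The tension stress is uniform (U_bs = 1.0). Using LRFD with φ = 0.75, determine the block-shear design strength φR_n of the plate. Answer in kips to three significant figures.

Shear plane L_v = 2.5 + 4·3.25 = 15.5 in; A_gv = 15.5 × 0.25 = 3.875 in².
A_nv = (15.5 − 4.5·1.1875) × 0.25 = 2.539 in².
A_nt = (2 − 0.5·1.1875) × 0.25 = 0.3516 in².
0.6 F_u A_nv = 99.02 kips; 0.6 F_y A_gv = 116.2 kips → shear rupture governs the shear term.
R_n = 99.02 + 1.0 × 65 × 0.3516 = 121.9 kips.
Design strength φR_n = 0.75 × 121.9 = 91.4 kips.

91.4 kips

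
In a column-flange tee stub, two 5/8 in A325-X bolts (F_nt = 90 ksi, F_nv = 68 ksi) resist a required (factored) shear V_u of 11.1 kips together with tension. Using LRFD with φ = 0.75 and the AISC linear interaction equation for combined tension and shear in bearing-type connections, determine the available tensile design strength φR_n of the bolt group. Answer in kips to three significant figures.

A_b = π·0.625²/4 = 0.3068 in²; f_rv = 11.1 / (2 × 0.3068) = 18.09 ksi.
F'_nt = 1.3 F_nt − (F_nt / φF_nv) f_rv = 1.3·90 − (90/(0.75·68))·18.09 = 85.08 ksi, capped at F_nt → F'_nt = 85.08 ksi.
R_n = F'_nt · A_b · n = 85.08 × 0.3068 × 2 = 52.2 kips.
Design strength φR_n = 0.75 × 52.2 = 39.2 kips.

39.2 kips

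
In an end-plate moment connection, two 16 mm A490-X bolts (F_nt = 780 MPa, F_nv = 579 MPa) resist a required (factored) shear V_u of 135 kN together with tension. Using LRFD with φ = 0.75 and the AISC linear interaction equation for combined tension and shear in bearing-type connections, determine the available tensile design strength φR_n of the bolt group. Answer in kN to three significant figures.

A_b = π·16²/4 = 201.1 mm²; f_rv = 135 × 1000 / (2 × 201.1) = 335.7 MPa.
F'_nt = 1.3 F_nt − (F_nt / φF_nv) f_rv = 1.3·780 − (780/(0.75·579))·335.7 = 411 MPa, capped at F_nt → F'_nt = 411 MPa.
R_n = F'_nt · A_b · n = 411 × 201.1 × 2 / 1000 = 165.3 kN.
Design strength φR_n = 0.75 × 165.3 = 124 kN.

124 kN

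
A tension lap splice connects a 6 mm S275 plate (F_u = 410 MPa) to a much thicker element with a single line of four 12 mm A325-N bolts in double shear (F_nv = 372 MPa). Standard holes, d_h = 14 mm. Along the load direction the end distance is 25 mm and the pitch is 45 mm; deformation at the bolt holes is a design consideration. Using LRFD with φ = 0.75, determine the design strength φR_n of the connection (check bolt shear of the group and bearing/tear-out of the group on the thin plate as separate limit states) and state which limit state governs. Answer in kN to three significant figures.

Bolt shear: A_b = π·12²/4 = 113.1 mm²; R_n = 372 × 113.1 × 4 × 2 / 1000 = 336.6 kN → 0.75 × 336.6 = 252 kN.
Bearing (1.2 l_c t F_u ≤ 2.4 d t F_u): upper limit = 2.4·12·6·410 / 1000 = 70.85 kN.
  Edge l_c = 25 − 14/2 = 18 → r_n = 53.14 kN; interior l_c = 45 − 14 = 31 → r_n = 70.85 kN.
  R_n,bearing = 1·53.14 + 3·70.85 = 265.7 kN → 0.75 × 265.7 = 199 kN.
Bearing governs: 199 kN.

199 kN (bearing governs)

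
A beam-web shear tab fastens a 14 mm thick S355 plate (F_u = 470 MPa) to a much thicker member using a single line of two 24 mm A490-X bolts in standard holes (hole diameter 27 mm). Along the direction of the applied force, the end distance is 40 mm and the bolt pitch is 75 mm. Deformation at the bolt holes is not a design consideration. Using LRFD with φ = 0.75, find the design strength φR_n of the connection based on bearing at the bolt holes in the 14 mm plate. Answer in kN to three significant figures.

551 kN

Per bolt r_n = 1.5 l_c t F_u ≤ 3.0 d t F_u; upper limit = 3.0 × 24 × 14 × 470 / 1000 = 473.8 kN.
Edge bolt: l_c = 40 − 27/2 = 26.5 mm → 1.5 × 26.5 × 14 × 470 / 1000 = 261.6 → r_n = 261.6 kN.
Interior bolts: l_c = 75 − 27 = 48 mm → 1.5 × 48 × 14 × 470 / 1000 = 473.8 → r_n = 473.8 kN.
R_n = 1 × 261.6 + 1 × 473.8 = 735.3 kN.
Design strength φR_n = 0.75 × 735.3 = 551 kN.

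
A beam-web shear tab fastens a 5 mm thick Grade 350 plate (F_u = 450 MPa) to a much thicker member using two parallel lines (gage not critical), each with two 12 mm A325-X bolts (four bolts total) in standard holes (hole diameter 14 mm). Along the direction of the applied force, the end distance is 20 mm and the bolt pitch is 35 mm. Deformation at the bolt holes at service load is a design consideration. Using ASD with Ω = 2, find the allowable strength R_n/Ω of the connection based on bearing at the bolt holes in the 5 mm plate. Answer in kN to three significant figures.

Per bolt r_n = 1.2 l_c t F_u ≤ 2.4 d t F_u; upper limit = 2.4 × 12 × 5 × 450 / 1000 = 64.8 kN.
Edge bolt: l_c = 20 − 14/2 = 13 mm → 1.2 × 13 × 5 × 450 / 1000 = 35.1 → r_n = 35.1 kN.
Interior bolts: l_c = 35 − 14 = 21 mm → 1.2 × 21 × 5 × 450 / 1000 = 56.7 → r_n = 56.7 kN.
R_n = 2 × 35.1 + 2 × 56.7 = 183.6 kN.
Allowable strength R_n/Ω = 183.6 / 2 = 91.8 kN.

91.8 kN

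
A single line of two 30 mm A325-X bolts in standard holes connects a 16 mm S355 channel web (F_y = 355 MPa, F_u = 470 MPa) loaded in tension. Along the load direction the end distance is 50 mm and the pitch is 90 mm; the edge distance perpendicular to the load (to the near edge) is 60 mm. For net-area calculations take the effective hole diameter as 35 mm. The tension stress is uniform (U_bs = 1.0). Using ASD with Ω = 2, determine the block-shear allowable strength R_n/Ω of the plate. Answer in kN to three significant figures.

357 kN

Shear plane L_v = 50 + 1·90 = 140 mm; A_gv = 140 × 16 = 2240 mm².
A_nv = (140 − 1.5·35) × 16 = 1400 mm².
A_nt = (60 − 0.5·35) × 16 = 680 mm².
0.6 F_u A_nv = 394.8 kN; 0.6 F_y A_gv = 477.1 kN → shear rupture governs the shear term.
R_n = 394.8 + 1.0 × 470 × 680 / 1000 = 714.4 kN.
Allowable strength R_n/Ω = 714.4 / 2 = 357 kN.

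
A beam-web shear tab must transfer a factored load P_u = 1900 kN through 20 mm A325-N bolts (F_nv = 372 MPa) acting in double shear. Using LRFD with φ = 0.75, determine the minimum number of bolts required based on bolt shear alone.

A_b = π·20²/4 = 314.2 mm².
Per-bolt design strength φR_n = 0.75 × 372 × 314.2 × 2 / 1000 = 175.3 kN.
n ≥ 1900 / 175.3 = 10.84 → use 11 bolts.

11 bolts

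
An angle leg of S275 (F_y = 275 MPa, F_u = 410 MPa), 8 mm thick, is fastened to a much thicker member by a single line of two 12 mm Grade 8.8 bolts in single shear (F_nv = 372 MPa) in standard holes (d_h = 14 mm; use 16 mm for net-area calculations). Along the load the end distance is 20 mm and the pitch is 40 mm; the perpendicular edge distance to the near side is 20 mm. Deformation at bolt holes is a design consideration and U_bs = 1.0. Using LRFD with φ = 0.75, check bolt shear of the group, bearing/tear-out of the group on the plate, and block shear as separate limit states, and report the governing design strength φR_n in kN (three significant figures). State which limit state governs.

63.1 kN (bolt shear governs)

Bolt shear: A_b = π·12²/4 = 113.1 mm²; R_n = 372 × 113.1 × 2 × 1 / 1000 = 84.14 kN → 0.75 × 84.14 = 63.1 kN.
Bearing: edge l_c = 13, r_n = 51.17 kN; interior l_c = 26, r_n = 94.46 kN; R_n = 51.17 + 1·94.46 = 145.6 kN → 109 kN.
Block shear: A_gv = 480, A_nv = 288, A_nt = 96 mm²; R_n = min(0.6F_uA_nv, 0.6F_yA_gv) + U_bs·F_u·A_nt = 110.2 kN → 82.7 kN.
Bolt shear governs: 63.1 kN.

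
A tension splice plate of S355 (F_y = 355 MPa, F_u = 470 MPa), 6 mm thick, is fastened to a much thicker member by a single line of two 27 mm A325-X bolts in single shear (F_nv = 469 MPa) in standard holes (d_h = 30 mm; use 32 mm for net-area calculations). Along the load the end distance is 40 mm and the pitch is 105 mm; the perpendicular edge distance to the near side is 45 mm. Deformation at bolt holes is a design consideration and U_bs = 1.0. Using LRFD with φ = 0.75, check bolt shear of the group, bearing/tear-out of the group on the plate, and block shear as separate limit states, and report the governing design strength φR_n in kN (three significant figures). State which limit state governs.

184 kN (block shear governs)

Bolt shear: A_b = π·27²/4 = 572.6 mm²; R_n = 469 × 572.6 × 2 × 1 / 1000 = 537.1 kN → 0.75 × 537.1 = 403 kN.
Bearing: edge l_c = 25, r_n = 84.6 kN; interior l_c = 75, r_n = 182.7 kN; R_n = 84.6 + 1·182.7 = 267.3 kN → 201 kN.
Block shear: A_gv = 870, A_nv = 582, A_nt = 174 mm²; R_n = min(0.6F_uA_nv, 0.6F_yA_gv) + U_bs·F_u·A_nt = 245.9 kN → 184 kN.
Block shear governs: 184 kN.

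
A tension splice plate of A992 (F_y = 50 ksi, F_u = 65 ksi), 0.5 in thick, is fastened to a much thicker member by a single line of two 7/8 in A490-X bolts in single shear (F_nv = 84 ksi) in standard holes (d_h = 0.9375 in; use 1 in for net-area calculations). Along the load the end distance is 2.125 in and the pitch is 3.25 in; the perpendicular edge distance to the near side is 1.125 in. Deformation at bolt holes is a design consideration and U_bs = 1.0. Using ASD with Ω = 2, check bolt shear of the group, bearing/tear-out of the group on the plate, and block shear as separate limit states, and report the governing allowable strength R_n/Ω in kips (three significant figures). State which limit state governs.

47.9 kips (block shear governs)

Bolt shear: A_b = π·0.875²/4 = 0.6013 in²; R_n = 84 × 0.6013 × 2 × 1 = 101 kips → 101 / 2 = 50.5 kips.
Bearing: edge l_c = 1.656, r_n = 64.59 kips; interior l_c = 2.312, r_n = 68.25 kips; R_n = 64.59 + 1·68.25 = 132.8 kips → 66.4 kips.
Block shear: A_gv = 2.688, A_nv = 1.938, A_nt = 0.3125 in²; R_n = min(0.6F_uA_nv, 0.6F_yA_gv) + U_bs·F_u·A_nt = 95.88 kips → 47.9 kips.
Block shear governs: 47.9 kips.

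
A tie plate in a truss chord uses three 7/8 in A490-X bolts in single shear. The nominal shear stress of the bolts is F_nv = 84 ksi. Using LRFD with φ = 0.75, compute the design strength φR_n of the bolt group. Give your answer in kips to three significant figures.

114 kips

A_b = π × 0.875² / 4 = 0.6013 in².
R_n = F_nv · A_b · n · n_s = 84 × 0.6013 × 3 × 1 = 151.5 kips.
Design strength φR_n = 0.75 × 151.5 = 114 kips.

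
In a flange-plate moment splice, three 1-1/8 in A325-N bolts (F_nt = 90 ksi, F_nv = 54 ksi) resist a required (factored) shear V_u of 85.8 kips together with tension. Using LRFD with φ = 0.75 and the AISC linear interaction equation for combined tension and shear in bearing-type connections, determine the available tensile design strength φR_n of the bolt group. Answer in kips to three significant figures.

119 kips

A_b = π·1.125²/4 = 0.994 in²; f_rv = 85.8 / (3 × 0.994) = 28.77 ksi.
F'_nt = 1.3 F_nt − (F_nt / φF_nv) f_rv = 1.3·90 − (90/(0.75·54))·28.77 = 53.06 ksi, capped at F_nt → F'_nt = 53.06 ksi.
R_n = F'_nt · A_b · n = 53.06 × 0.994 × 3 = 158.2 kips.
Design strength φR_n = 0.75 × 158.2 = 119 kips.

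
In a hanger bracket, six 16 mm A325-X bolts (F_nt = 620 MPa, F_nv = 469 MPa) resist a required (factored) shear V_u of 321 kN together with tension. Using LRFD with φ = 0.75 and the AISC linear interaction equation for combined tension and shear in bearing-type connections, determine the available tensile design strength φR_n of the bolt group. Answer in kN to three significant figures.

305 kN

A_b = π·16²/4 = 201.1 mm²; f_rv = 321 × 1000 / (6 × 201.1) = 266.1 MPa.
F'_nt = 1.3 F_nt − (F_nt / φF_nv) f_rv = 1.3·620 − (620/(0.75·469))·266.1 = 337 MPa, capped at F_nt → F'_nt = 337 MPa.
R_n = F'_nt · A_b · n = 337 × 201.1 × 6 / 1000 = 406.5 kN.
Design strength φR_n = 0.75 × 406.5 = 305 kN.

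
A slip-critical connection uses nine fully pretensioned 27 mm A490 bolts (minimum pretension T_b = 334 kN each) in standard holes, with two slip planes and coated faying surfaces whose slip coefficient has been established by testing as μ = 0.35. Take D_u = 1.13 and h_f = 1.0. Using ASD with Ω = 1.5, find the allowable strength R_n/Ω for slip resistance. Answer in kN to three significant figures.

R_n = μ · D_u · h_f · T_b · n_s · n_b = 0.35 × 1.13 × 1.0 × 334 × 2 × 9 = 2378 kN.
Allowable strength R_n/Ω = 2378 / 1.5 = 1590 kN.

1590 kN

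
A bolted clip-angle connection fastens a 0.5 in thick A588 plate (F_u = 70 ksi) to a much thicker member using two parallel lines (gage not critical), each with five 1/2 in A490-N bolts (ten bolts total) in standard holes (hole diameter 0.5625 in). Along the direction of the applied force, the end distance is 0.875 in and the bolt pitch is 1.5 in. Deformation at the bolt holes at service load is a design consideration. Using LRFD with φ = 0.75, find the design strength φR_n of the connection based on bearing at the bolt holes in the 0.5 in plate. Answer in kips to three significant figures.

274 kips

Per bolt r_n = 1.2 l_c t F_u ≤ 2.4 d t F_u; upper limit = 2.4 × 0.5 × 0.5 × 70 = 42 kips.
Edge bolt: l_c = 0.875 − 0.5625/2 = 0.5938 in → 1.2 × 0.5938 × 0.5 × 70 = 24.94 → r_n = 24.94 kips.
Interior bolts: l_c = 1.5 − 0.5625 = 0.9375 in → 1.2 × 0.9375 × 0.5 × 70 = 39.38 → r_n = 39.38 kips.
R_n = 2 × 24.94 + 8 × 39.38 = 364.9 kips.
Design strength φR_n = 0.75 × 364.9 = 274 kips.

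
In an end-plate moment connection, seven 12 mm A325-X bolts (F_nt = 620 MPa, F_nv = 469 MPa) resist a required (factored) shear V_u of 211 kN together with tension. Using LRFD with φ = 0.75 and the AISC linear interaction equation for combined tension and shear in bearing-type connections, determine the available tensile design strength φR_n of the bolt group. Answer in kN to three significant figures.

200 kN

A_b = π·12²/4 = 113.1 mm²; f_rv = 211 × 1000 / (7 × 113.1) = 266.5 MPa.
F'_nt = 1.3 F_nt − (F_nt / φF_nv) f_rv = 1.3·620 − (620/(0.75·469))·266.5 = 336.2 MPa, capped at F_nt → F'_nt = 336.2 MPa.
R_n = F'_nt · A_b · n = 336.2 × 113.1 × 7 / 1000 = 266.2 kN.
Design strength φR_n = 0.75 × 266.2 = 200 kN.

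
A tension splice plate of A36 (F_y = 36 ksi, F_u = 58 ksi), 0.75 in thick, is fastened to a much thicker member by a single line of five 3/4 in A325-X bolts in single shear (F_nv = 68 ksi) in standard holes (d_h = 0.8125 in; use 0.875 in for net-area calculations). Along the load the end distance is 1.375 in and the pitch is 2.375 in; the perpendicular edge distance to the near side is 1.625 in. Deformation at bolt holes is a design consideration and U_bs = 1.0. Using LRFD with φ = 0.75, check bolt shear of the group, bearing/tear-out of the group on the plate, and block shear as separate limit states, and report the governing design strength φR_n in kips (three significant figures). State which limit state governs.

113 kips (bolt shear governs)

Bolt shear: A_b = π·0.75²/4 = 0.4418 in²; R_n = 68 × 0.4418 × 5 × 1 = 150.2 kips → 0.75 × 150.2 = 113 kips.
Bearing: edge l_c = 0.9688, r_n = 50.57 kips; interior l_c = 1.562, r_n = 78.3 kips; R_n = 50.57 + 4·78.3 = 363.8 kips → 273 kips.
Block shear: A_gv = 8.156, A_nv = 5.203, A_nt = 0.8906 in²; R_n = min(0.6F_uA_nv, 0.6F_yA_gv) + U_bs·F_u·A_nt = 227.8 kips → 171 kips.
Bolt shear governs: 113 kips.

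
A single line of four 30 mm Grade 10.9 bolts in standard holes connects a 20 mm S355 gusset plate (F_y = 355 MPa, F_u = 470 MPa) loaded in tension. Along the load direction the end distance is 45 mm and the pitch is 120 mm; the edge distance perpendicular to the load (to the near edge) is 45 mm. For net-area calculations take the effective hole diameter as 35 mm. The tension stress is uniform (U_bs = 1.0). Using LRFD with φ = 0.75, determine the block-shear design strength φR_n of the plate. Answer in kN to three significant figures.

Shear plane L_v = 45 + 3·120 = 405 mm; A_gv = 405 × 20 = 8100 mm².
A_nv = (405 − 3.5·35) × 20 = 5650 mm².
A_nt = (45 − 0.5·35) × 20 = 550 mm².
0.6 F_u A_nv = 1593 kN; 0.6 F_y A_gv = 1725 kN → shear rupture governs the shear term.
R_n = 1593 + 1.0 × 470 × 550 / 1000 = 1852 kN.
Design strength φR_n = 0.75 × 1852 = 1390 kN.

1390 kN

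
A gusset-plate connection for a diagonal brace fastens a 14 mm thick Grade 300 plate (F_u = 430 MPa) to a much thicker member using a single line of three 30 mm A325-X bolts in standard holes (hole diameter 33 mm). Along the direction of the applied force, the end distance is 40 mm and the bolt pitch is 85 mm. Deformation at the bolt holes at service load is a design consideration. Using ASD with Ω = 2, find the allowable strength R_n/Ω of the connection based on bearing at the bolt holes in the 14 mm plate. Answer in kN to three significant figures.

Per bolt r_n = 1.2 l_c t F_u ≤ 2.4 d t F_u; upper limit = 2.4 × 30 × 14 × 430 / 1000 = 433.4 kN.
Edge bolt: l_c = 40 − 33/2 = 23.5 mm → 1.2 × 23.5 × 14 × 430 / 1000 = 169.8 → r_n = 169.8 kN.
Interior bolts: l_c = 85 − 33 = 52 mm → 1.2 × 52 × 14 × 430 / 1000 = 375.6 → r_n = 375.6 kN.
R_n = 1 × 169.8 + 2 × 375.6 = 921.1 kN.
Allowable strength R_n/Ω = 921.1 / 2 = 461 kN.

461 kN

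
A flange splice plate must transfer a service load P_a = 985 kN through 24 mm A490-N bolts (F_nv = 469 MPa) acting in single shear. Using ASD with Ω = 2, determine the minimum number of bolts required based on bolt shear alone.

10 bolts

A_b = π·24²/4 = 452.4 mm².
Per-bolt allowable strength R_n/Ω = 469 × 452.4 × 1 / 1000 / 2 = 106.1 kN.
n ≥ 985 / 106.1 = 9.285 → use 10 bolts.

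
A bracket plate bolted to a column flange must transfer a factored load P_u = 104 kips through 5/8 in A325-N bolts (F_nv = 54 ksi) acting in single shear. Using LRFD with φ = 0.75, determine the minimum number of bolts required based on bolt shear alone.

A_b = π·0.625²/4 = 0.3068 in².
Per-bolt design strength φR_n = 0.75 × 54 × 0.3068 × 1 = 12.43 kips.
n ≥ 104 / 12.43 = 8.37 → use 9 bolts.

9 bolts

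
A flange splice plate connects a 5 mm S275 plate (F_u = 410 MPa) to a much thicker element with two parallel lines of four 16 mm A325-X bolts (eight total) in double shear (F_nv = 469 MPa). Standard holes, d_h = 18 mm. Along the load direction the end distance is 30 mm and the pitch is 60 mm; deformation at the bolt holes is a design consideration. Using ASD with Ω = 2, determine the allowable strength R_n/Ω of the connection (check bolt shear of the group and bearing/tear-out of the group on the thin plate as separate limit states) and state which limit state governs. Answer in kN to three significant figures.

Bolt shear: A_b = π·16²/4 = 201.1 mm²; R_n = 469 × 201.1 × 8 × 2 / 1000 = 1509 kN → 1509 / 2 = 754 kN.
Bearing (1.2 l_c t F_u ≤ 2.4 d t F_u): upper limit = 2.4·16·5·410 / 1000 = 78.72 kN.
  Edge l_c = 30 − 18/2 = 21 → r_n = 51.66 kN; interior l_c = 60 − 18 = 42 → r_n = 78.72 kN.
  R_n,bearing = 2·51.66 + 6·78.72 = 575.6 kN → 575.6 / 2 = 288 kN.
Bearing governs: 288 kN.

288 kN (bearing governs)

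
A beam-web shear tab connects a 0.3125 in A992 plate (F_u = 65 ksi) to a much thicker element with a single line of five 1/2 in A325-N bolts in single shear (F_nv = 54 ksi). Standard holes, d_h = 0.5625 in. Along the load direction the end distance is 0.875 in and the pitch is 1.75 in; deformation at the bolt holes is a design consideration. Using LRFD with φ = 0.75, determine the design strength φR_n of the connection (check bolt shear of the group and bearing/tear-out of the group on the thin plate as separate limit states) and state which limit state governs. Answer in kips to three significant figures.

Bolt shear: A_b = π·0.5²/4 = 0.1963 in²; R_n = 54 × 0.1963 × 5 × 1 = 53.01 kips → 0.75 × 53.01 = 39.8 kips.
Bearing (1.2 l_c t F_u ≤ 2.4 d t F_u): upper limit = 2.4·0.5·0.3125·65 = 24.38 kips.
  Edge l_c = 0.875 − 0.5625/2 = 0.5938 → r_n = 14.47 kips; interior l_c = 1.75 − 0.5625 = 1.188 → r_n = 24.38 kips.
  R_n,bearing = 1·14.47 + 4·24.38 = 112 kips → 0.75 × 112 = 84 kips.
Bolt shear governs: 39.8 kips.

39.8 kips (bolt shear governs)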